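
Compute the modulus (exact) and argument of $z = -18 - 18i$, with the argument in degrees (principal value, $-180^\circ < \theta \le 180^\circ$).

|z| = sqrt((-18)^2 + (-18)^2) = sqrt(648)
arg(z) = arctan(b/a) = arctan(-18/-18) (quadrant-adjusted) = -135°


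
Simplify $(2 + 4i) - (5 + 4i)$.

(2 - 5) + (4 - 4)i = -3


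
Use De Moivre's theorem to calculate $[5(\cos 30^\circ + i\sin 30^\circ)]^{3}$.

By De Moivre: z^n = r^n(cos(nθ) + i sin(nθ))
= 5^3(cos(3*30°) + i sin(3*30°))
= 125(cos 90° + i sin 90°)
= 125i


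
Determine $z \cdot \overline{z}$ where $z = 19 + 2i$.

z * conjugate(z) = |z|^2 = a^2 + b^2
= 19^2 + 2^2 = 365


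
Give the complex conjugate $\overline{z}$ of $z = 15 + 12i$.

If z = a + bi, then conjugate(z) = a - bi
conjugate(15 + 12i) = 15 - 12i


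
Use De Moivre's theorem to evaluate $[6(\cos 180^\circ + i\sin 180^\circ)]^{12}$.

By De Moivre: z^n = r^n(cos(nθ) + i sin(nθ))
= 6^12(cos(12*180°) + i sin(12*180°))
= 2176782336(cos 0° + i sin 0°)
= 2176782336


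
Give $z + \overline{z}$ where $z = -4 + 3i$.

z + conjugate(z) = (a + bi) + (a - bi) = 2a
= 2 * (-4) = -8


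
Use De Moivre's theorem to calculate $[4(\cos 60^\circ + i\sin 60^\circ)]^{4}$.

By De Moivre: z^n = r^n(cos(nθ) + i sin(nθ))
= 4^4(cos(4*60°) + i sin(4*60°))
= 256(cos 240° + i sin 240°)
= -128 - 128*sqrt(3)i


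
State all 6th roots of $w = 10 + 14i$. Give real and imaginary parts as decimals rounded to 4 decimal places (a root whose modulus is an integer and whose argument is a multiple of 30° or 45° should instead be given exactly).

|w| = sqrt(296) ≈ 17.204651, arg(w) ≈ 54.462322°
Root modulus = sqrt(296)^(1/6) ≈ 1.606723
Root arguments: θ_k = (arg(w) + 360°k)/6 for k = 0, 1, ..., 5
Compute each root as (root modulus)(cos θ_k + i sin θ_k) using full-precision intermediates, then round to 4 decimal places.
Roots: 1.5866 + 0.2535i, 0.5738 + 1.5008i, -1.0128 + 1.2473i, -1.5866 - 0.2535i, -0.5738 - 1.5008i, 1.0128 - 1.2473i


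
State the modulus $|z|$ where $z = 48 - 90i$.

|z| = sqrt(a^2 + b^2) = sqrt(48^2 + (-90)^2) = sqrt(10404) = 102


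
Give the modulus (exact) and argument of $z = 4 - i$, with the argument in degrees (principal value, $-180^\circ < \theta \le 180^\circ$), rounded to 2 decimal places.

|z| = sqrt(4^2 + (-1)^2) = sqrt(17)
arg(z) = arctan(b/a) = arctan(-1/4) (quadrant-adjusted) = -14.04°


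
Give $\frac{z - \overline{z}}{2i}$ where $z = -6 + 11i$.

z - conjugate(z) = 2bi
(z - conjugate(z))/(2i) = 2bi/(2i) = b = 11


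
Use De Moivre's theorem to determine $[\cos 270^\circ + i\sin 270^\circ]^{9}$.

By De Moivre: z^n = r^n(cos(nθ) + i sin(nθ))
= 1^9(cos(9*270°) + i sin(9*270°))
= 1(cos 270° + i sin 270°)
= -i


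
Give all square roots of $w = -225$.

|w| = 225, arg(w) = 180°
Root modulus = 225^(1/2) = 15
Root arguments: θ_k = (180° + 360°k)/2 for k = 0, 1, ..., 1
Roots: 15i, -15i


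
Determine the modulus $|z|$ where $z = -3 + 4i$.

|z| = sqrt(a^2 + b^2) = sqrt((-3)^2 + 4^2) = sqrt(25) = 5


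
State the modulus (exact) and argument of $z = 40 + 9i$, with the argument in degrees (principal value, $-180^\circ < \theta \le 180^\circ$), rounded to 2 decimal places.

|z| = sqrt(40^2 + 9^2) = 41
arg(z) = arctan(b/a) = arctan(9/40) (quadrant-adjusted) = 12.68°


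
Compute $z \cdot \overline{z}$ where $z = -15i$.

z * conjugate(z) = |z|^2 = a^2 + b^2
= 0^2 + (-15)^2 = 225


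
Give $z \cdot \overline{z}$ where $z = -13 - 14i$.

z * conjugate(z) = |z|^2 = a^2 + b^2
= (-13)^2 + (-14)^2 = 365


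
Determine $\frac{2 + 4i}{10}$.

Divisor is real, so divide each part by 10:
= 1/5 + (2/5)i


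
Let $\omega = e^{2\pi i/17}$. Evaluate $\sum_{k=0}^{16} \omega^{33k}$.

Let ζ = ω^33 = e^(2πi·33/17). Since 17 ∤ 33, ζ ≠ 1.
Sum = Σ_{k=0}^{16} ζ^k = (ζ^17 - 1)/(ζ - 1) = (ω^{33·17} - 1)/(ζ - 1) = (1 - 1)/(ζ - 1) = 0


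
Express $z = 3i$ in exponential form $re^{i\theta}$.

r = |z| = sqrt((0)^2 + (3)^2) = sqrt(0 + 9) = sqrt(9) = 3
a = 0 and b > 0, so z lies on the positive imaginary axis: θ = 90° = π/2
z = 3e^(i*π/2)


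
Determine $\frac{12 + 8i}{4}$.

Divisor is real, so divide each part by 4:
= 3 + 2i


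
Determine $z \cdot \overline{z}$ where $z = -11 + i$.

z * conjugate(z) = |z|^2 = a^2 + b^2
= (-11)^2 + 1^2 = 122


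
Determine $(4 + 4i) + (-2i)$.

(4 + 0) + (4 + (-2))i = 4 + 2i


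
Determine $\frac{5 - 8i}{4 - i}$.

Multiply numerator and denominator by conjugate (4 + i):
= (5 - 8i)(4 + i) / (4^2 + (-1)^2)
= (28 - 27i) / 17
= 28/17 - (27/17)i


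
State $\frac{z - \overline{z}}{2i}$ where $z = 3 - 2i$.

z - conjugate(z) = 2bi
(z - conjugate(z))/(2i) = 2bi/(2i) = b = -2


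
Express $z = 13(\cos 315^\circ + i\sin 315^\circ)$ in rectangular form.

a = r cos θ = 13 * sqrt(2)/2 = 13*sqrt(2)/2
b = r sin θ = 13 * -sqrt(2)/2 = -13*sqrt(2)/2
z = 13*sqrt(2)/2 - (13*sqrt(2)/2)i


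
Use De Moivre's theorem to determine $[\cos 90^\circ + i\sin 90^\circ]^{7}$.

By De Moivre: z^n = r^n(cos(nθ) + i sin(nθ))
= 1^7(cos(7*90°) + i sin(7*90°))
= 1(cos 270° + i sin 270°)
= -i


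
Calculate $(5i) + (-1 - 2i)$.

(0 + (-1)) + (5 + (-2))i = -1 + 3i


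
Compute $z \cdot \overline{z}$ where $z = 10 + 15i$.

z * conjugate(z) = |z|^2 = a^2 + b^2
= 10^2 + 15^2 = 325


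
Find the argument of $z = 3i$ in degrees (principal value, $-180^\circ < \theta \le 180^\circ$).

a = 0 and b > 0, so z lies on the positive imaginary axis: θ = 90°


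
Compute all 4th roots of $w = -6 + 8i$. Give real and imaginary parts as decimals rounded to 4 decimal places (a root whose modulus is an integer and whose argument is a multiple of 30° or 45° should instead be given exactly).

|w| = 10, arg(w) ≈ 126.869898°
Root modulus = 10^(1/4) ≈ 1.778279
Root arguments: θ_k = (arg(w) + 360°k)/4 for k = 0, 1, ..., 3
Compute each root as (root modulus)(cos θ_k + i sin θ_k) using full-precision intermediates, then round to 4 decimal places.
Roots: 1.5127 + 0.9349i, -0.9349 + 1.5127i, -1.5127 - 0.9349i, 0.9349 - 1.5127i


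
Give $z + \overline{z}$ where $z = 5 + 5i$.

z + conjugate(z) = (a + bi) + (a - bi) = 2a
= 2 * 5 = 10


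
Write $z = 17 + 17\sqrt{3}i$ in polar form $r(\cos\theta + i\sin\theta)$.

r = |z| = sqrt(a^2 + b^2) = sqrt((17)^2 + (17*sqrt(3))^2) = sqrt(289 + 867) = sqrt(1156) = 34
θ = arctan(b/a) = arctan(29.4449/17) (quadrant-adjusted) = 60°
z = 34(cos 60° + i sin 60°)


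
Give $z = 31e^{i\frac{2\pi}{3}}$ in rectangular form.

a = r cos θ = 31 * -1/2 = -31/2
b = r sin θ = 31 * sqrt(3)/2 = 31*sqrt(3)/2
z = -31/2 + (31*sqrt(3)/2)i


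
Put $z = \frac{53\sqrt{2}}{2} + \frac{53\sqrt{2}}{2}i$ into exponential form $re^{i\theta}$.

r = |z| = sqrt((53*sqrt(2)/2)^2 + (53*sqrt(2)/2)^2) = sqrt(2809/2 + 2809/2) = sqrt(2809) = 53
θ = arctan(b/a) = arctan(37.4767/37.4767) (quadrant-adjusted) = 45° = π/4
z = 53e^(i*π/4)


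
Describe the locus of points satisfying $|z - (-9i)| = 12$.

|z - z0| = r describes a circle centered at z0 with radius r
Here z0 = -9i and r = 12
Locus: Circle centered at (0, -9) with radius 12


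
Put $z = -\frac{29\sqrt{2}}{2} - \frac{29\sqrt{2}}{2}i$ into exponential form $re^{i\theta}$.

r = |z| = sqrt((-29*sqrt(2)/2)^2 + (-29*sqrt(2)/2)^2) = sqrt(841/2 + 841/2) = sqrt(841) = 29
θ = arctan(b/a) = arctan(-20.5061/-20.5061) (quadrant-adjusted) = -135° = -3π/4
z = 29e^(-i*3π/4)


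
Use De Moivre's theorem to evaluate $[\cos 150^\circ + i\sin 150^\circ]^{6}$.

By De Moivre: z^n = r^n(cos(nθ) + i sin(nθ))
= 1^6(cos(6*150°) + i sin(6*150°))
= 1(cos 180° + i sin 180°)
= -1


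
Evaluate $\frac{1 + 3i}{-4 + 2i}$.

Multiply numerator and denominator by conjugate (-4 - 2i):
= (1 + 3i)(-4 - 2i) / ((-4)^2 + 2^2)
= (2 - 14i) / 20
Divide through by 2: (1 - 7i) / 10
= 1/10 - (7/10)i


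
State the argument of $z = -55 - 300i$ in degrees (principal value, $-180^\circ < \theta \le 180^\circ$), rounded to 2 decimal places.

θ = arctan(b/a) = arctan(-300/-55) (quadrant-adjusted) = -100.39°


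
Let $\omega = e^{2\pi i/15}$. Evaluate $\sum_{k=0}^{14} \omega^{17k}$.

Let ζ = ω^17 = e^(2πi·17/15). Since 15 ∤ 17, ζ ≠ 1.
Sum = Σ_{k=0}^{14} ζ^k = (ζ^15 - 1)/(ζ - 1) = (ω^{17·15} - 1)/(ζ - 1) = (1 - 1)/(ζ - 1) = 0


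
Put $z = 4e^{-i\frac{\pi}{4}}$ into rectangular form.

a = r cos θ = 4 * sqrt(2)/2 = 2*sqrt(2)
b = r sin θ = 4 * -sqrt(2)/2 = -2*sqrt(2)
z = 2*sqrt(2) - 2*sqrt(2)i


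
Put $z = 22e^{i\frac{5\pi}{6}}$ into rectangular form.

a = r cos θ = 22 * -sqrt(3)/2 = -11*sqrt(3)
b = r sin θ = 22 * 1/2 = 11
z = -11*sqrt(3) + 11i


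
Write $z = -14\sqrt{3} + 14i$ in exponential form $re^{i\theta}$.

r = |z| = sqrt((-14*sqrt(3))^2 + (14)^2) = sqrt(588 + 196) = sqrt(784) = 28
θ = arctan(b/a) = arctan(14/-24.2487) (quadrant-adjusted) = 150° = 5π/6
z = 28e^(i*5π/6)


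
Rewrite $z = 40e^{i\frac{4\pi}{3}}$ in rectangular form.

a = r cos θ = 40 * -1/2 = -20
b = r sin θ = 40 * -sqrt(3)/2 = -20*sqrt(3)
z = -20 - 20*sqrt(3)i


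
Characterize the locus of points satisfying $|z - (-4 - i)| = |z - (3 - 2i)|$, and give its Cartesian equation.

|z - z1| = |z - z2| means z is equidistant from z1 and z2,
i.e. the perpendicular bisector of the segment from (-4, -1) to (3, -2) (midpoint (-1/2, -3/2)).
With z = x + yi, square both sides:
(x - (-4))^2 + (y - (-1))^2 = (x - 3)^2 + (y - (-2))^2
The x^2 and y^2 terms cancel: 14x + (-2)y = 13 - 17 = -4
Simplify: 7x - y = -2
Locus: Perpendicular bisector of the segment from (-4, -1) to (3, -2): the line 7x - y = -2


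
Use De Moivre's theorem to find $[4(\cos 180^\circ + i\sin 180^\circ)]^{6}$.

By De Moivre: z^n = r^n(cos(nθ) + i sin(nθ))
= 4^6(cos(6*180°) + i sin(6*180°))
= 4096(cos 0° + i sin 0°)
= 4096


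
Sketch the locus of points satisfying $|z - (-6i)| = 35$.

|z - z0| = r describes a circle centered at z0 with radius r
Here z0 = -6i and r = 35
Locus: Circle centered at (0, -6) with radius 35


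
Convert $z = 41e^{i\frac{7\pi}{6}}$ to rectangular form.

a = r cos θ = 41 * -sqrt(3)/2 = -41*sqrt(3)/2
b = r sin θ = 41 * -1/2 = -41/2
z = -41*sqrt(3)/2 - (41/2)i


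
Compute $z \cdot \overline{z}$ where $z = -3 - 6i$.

z * conjugate(z) = |z|^2 = a^2 + b^2
= (-3)^2 + (-6)^2 = 45


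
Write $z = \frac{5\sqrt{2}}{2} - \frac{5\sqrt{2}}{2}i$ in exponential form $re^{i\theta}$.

r = |z| = sqrt((5*sqrt(2)/2)^2 + (-5*sqrt(2)/2)^2) = sqrt(25/2 + 25/2) = sqrt(25) = 5
θ = arctan(b/a) = arctan(-3.5355/3.5355) (quadrant-adjusted) = -45° = -π/4
z = 5e^(-i*π/4)


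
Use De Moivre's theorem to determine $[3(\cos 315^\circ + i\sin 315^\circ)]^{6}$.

By De Moivre: z^n = r^n(cos(nθ) + i sin(nθ))
= 3^6(cos(6*315°) + i sin(6*315°))
= 729(cos 90° + i sin 90°)
= 729i


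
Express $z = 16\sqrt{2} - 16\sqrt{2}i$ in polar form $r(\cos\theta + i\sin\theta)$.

r = |z| = sqrt(a^2 + b^2) = sqrt((16*sqrt(2))^2 + (-16*sqrt(2))^2) = sqrt(512 + 512) = sqrt(1024) = 32
θ = arctan(b/a) = arctan(-22.6274/22.6274) (quadrant-adjusted) = 315°
z = 32(cos 315° + i sin 315°)


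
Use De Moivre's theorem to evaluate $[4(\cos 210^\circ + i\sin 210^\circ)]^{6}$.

By De Moivre: z^n = r^n(cos(nθ) + i sin(nθ))
= 4^6(cos(6*210°) + i sin(6*210°))
= 4096(cos 180° + i sin 180°)
= -4096


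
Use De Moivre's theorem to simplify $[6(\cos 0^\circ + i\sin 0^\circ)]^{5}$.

By De Moivre: z^n = r^n(cos(nθ) + i sin(nθ))
= 6^5(cos(5*0°) + i sin(5*0°))
= 7776(cos 0° + i sin 0°)
= 7776


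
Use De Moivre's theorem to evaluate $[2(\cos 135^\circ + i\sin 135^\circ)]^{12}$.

By De Moivre: z^n = r^n(cos(nθ) + i sin(nθ))
= 2^12(cos(12*135°) + i sin(12*135°))
= 4096(cos 180° + i sin 180°)
= -4096


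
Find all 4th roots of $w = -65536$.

|w| = 65536, arg(w) = 180°
Root modulus = 65536^(1/4) = 16
Root arguments: θ_k = (180° + 360°k)/4 for k = 0, 1, ..., 3
Roots: 8*sqrt(2) + 8*sqrt(2)i, -8*sqrt(2) + 8*sqrt(2)i, -8*sqrt(2) - 8*sqrt(2)i, 8*sqrt(2) - 8*sqrt(2)i


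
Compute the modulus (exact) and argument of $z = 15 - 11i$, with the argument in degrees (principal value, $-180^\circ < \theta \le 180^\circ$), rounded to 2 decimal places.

|z| = sqrt(15^2 + (-11)^2) = sqrt(346)
arg(z) = arctan(b/a) = arctan(-11/15) (quadrant-adjusted) = -36.25°


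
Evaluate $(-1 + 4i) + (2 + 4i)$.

(-1 + 2) + (4 + 4)i = 1 + 8i


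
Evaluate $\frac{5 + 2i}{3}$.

Divisor is real, so divide each part by 3:
= 5/3 + (2/3)i


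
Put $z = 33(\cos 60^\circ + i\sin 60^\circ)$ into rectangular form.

a = r cos θ = 33 * 1/2 = 33/2
b = r sin θ = 33 * sqrt(3)/2 = 33*sqrt(3)/2
z = 33/2 + (33*sqrt(3)/2)i


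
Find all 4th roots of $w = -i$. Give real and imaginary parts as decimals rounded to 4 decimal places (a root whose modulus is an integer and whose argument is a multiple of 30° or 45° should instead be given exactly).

|w| = 1, arg(w) = 270°
Root modulus = 1^(1/4) = 1
Root arguments: θ_k = (270° + 360°k)/4 for k = 0, 1, ..., 3
Compute each root as (root modulus)(cos θ_k + i sin θ_k) using full-precision intermediates, then round to 4 decimal places.
Roots: 0.3827 + 0.9239i, -0.9239 + 0.3827i, -0.3827 - 0.9239i, 0.9239 - 0.3827i


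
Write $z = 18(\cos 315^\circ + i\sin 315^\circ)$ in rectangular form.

a = r cos θ = 18 * sqrt(2)/2 = 9*sqrt(2)
b = r sin θ = 18 * -sqrt(2)/2 = -9*sqrt(2)
z = 9*sqrt(2) - 9*sqrt(2)i


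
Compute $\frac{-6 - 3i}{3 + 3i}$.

Multiply numerator and denominator by conjugate (3 - 3i):
= (-6 - 3i)(3 - 3i) / (3^2 + 3^2)
= (-27 + 9i) / 18
Divide through by 9: (-3 + i) / 2
= -3/2 + (1/2)i


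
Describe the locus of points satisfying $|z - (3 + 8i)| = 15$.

|z - z0| = r describes a circle centered at z0 with radius r
Here z0 = 3 + 8i and r = 15
Locus: Circle centered at (3, 8) with radius 15


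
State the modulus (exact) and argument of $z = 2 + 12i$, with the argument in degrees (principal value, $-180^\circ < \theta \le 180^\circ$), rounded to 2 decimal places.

|z| = sqrt(2^2 + 12^2) = sqrt(148)
arg(z) = arctan(b/a) = arctan(12/2) (quadrant-adjusted) = 80.54°


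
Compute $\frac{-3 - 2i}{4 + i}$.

Multiply numerator and denominator by conjugate (4 - i):
= (-3 - 2i)(4 - i) / (4^2 + 1^2)
= (-14 - 5i) / 17
= -14/17 - (5/17)i


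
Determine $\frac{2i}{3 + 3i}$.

Multiply numerator and denominator by conjugate (3 - 3i):
= (2i)(3 - 3i) / (3^2 + 3^2)
= (6 + 6i) / 18
Divide through by 6: (1 + i) / 3
= 1/3 + (1/3)i


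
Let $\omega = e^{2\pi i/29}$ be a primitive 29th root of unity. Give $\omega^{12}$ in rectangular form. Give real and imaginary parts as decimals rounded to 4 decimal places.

ω^12 = e^(2πi·12/29) = e^(i·24π/29)
= cos(24π/29) + i sin(24π/29)
= -0.8569 + 0.5156i


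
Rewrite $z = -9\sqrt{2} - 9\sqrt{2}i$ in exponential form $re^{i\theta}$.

r = |z| = sqrt((-9*sqrt(2))^2 + (-9*sqrt(2))^2) = sqrt(162 + 162) = sqrt(324) = 18
θ = arctan(b/a) = arctan(-12.7279/-12.7279) (quadrant-adjusted) = -135° = -3π/4
z = 18e^(-i*3π/4)


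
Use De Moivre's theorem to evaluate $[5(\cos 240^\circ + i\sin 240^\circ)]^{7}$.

By De Moivre: z^n = r^n(cos(nθ) + i sin(nθ))
= 5^7(cos(7*240°) + i sin(7*240°))
= 78125(cos 240° + i sin 240°)
= -78125/2 - (78125*sqrt(3)/2)i


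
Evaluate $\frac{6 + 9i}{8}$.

Divisor is real, so divide each part by 8:
= 3/4 + (9/8)i


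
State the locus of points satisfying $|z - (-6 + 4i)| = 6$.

|z - z0| = r describes a circle centered at z0 with radius r
Here z0 = -6 + 4i and r = 6
Locus: Circle centered at (-6, 4) with radius 6


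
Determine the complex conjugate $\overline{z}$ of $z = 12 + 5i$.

If z = a + bi, then conjugate(z) = a - bi
conjugate(12 + 5i) = 12 - 5i


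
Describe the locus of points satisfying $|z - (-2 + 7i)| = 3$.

|z - z0| = r describes a circle centered at z0 with radius r
Here z0 = -2 + 7i and r = 3
Locus: Circle centered at (-2, 7) with radius 3


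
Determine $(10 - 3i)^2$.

(a + bi)^2 = a^2 - b^2 + 2abi
= 10^2 - (-3)^2 + 2*10*(-3)i
= 91 - 60i


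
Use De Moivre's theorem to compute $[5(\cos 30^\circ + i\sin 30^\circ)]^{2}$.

By De Moivre: z^n = r^n(cos(nθ) + i sin(nθ))
= 5^2(cos(2*30°) + i sin(2*30°))
= 25(cos 60° + i sin 60°)
= 25/2 + (25*sqrt(3)/2)i


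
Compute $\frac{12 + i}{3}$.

Divisor is real, so divide each part by 3:
= 4 + (1/3)i


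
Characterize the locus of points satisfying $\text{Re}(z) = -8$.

Re(z) = x where z = x + yi; the equation x = -8 is satisfied by all points with that x-coordinate
Locus: Vertical line x = -8


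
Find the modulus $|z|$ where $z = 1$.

|z| = sqrt(a^2 + b^2) = sqrt(1^2 + 0^2) = sqrt(1) = 1


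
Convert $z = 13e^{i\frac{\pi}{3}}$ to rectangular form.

a = r cos θ = 13 * 1/2 = 13/2
b = r sin θ = 13 * sqrt(3)/2 = 13*sqrt(3)/2
z = 13/2 + (13*sqrt(3)/2)i


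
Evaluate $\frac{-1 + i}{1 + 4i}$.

Multiply numerator and denominator by conjugate (1 - 4i):
= (-1 + i)(1 - 4i) / (1^2 + 4^2)
= (3 + 5i) / 17
= 3/17 + (5/17)i


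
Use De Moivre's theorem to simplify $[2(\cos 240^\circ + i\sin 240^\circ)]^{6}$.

By De Moivre: z^n = r^n(cos(nθ) + i sin(nθ))
= 2^6(cos(6*240°) + i sin(6*240°))
= 64(cos 0° + i sin 0°)
= 64


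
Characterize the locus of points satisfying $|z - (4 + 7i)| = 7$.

|z - z0| = r describes a circle centered at z0 with radius r
Here z0 = 4 + 7i and r = 7
Locus: Circle centered at (4, 7) with radius 7


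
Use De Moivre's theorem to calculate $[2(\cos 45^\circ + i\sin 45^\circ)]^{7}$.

By De Moivre: z^n = r^n(cos(nθ) + i sin(nθ))
= 2^7(cos(7*45°) + i sin(7*45°))
= 128(cos 315° + i sin 315°)
= 64*sqrt(2) - 64*sqrt(2)i


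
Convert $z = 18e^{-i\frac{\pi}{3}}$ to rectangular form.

a = r cos θ = 18 * 1/2 = 9
b = r sin θ = 18 * -sqrt(3)/2 = -9*sqrt(3)
z = 9 - 9*sqrt(3)i


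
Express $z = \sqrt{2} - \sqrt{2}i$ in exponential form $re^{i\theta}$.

r = |z| = sqrt((sqrt(2))^2 + (-sqrt(2))^2) = sqrt(2 + 2) = sqrt(4) = 2
θ = arctan(b/a) = arctan(-1.4142/1.4142) (quadrant-adjusted) = -45° = -π/4
z = 2e^(-i*π/4)


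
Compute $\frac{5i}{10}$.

Divisor is real, so divide each part by 10:
= 0 + (1/2)i


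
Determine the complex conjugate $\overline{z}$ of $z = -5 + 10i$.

If z = a + bi, then conjugate(z) = a - bi
conjugate(-5 + 10i) = -5 - 10i


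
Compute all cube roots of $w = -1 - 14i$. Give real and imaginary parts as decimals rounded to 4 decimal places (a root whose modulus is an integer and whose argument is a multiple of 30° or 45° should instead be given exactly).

|w| = sqrt(197) ≈ 14.035669, arg(w) ≈ 265.914383°
Root modulus = sqrt(197)^(1/3) ≈ 2.412187
Root arguments: θ_k = (arg(w) + 360°k)/3 for k = 0, 1, ..., 2
Compute each root as (root modulus)(cos θ_k + i sin θ_k) using full-precision intermediates, then round to 4 decimal places.
Roots: 0.0573 + 2.4115i, -2.1171 - 1.1561i, 2.0598 - 1.2554i


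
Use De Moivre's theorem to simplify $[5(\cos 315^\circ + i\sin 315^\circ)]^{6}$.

By De Moivre: z^n = r^n(cos(nθ) + i sin(nθ))
= 5^6(cos(6*315°) + i sin(6*315°))
= 15625(cos 90° + i sin 90°)
= 15625i


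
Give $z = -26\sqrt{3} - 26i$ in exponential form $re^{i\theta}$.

r = |z| = sqrt((-26*sqrt(3))^2 + (-26)^2) = sqrt(2028 + 676) = sqrt(2704) = 52
θ = arctan(b/a) = arctan(-26/-45.0333) (quadrant-adjusted) = 210° = 7π/6
z = 52e^(i*7π/6)


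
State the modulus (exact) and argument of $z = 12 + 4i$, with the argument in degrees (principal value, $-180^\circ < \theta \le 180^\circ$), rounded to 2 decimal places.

|z| = sqrt(12^2 + 4^2) = sqrt(160)
arg(z) = arctan(b/a) = arctan(4/12) (quadrant-adjusted) = 18.43°


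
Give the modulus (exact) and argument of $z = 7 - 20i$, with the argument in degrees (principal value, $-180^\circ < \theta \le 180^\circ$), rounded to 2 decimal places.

|z| = sqrt(7^2 + (-20)^2) = sqrt(449)
arg(z) = arctan(b/a) = arctan(-20/7) (quadrant-adjusted) = -70.71°


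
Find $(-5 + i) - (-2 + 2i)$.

(-5 - (-2)) + (1 - 2)i = -3 - i


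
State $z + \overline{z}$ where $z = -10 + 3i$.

z + conjugate(z) = (a + bi) + (a - bi) = 2a
= 2 * (-10) = -20


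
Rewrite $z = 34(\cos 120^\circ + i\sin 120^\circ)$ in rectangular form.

a = r cos θ = 34 * -1/2 = -17
b = r sin θ = 34 * sqrt(3)/2 = 17*sqrt(3)
z = -17 + 17*sqrt(3)i


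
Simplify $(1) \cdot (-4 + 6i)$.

(a1*a2 - b1*b2) + (a1*b2 + b1*a2)i
= (-4 - 0) + (6 + 0)i
= -4 + 6i


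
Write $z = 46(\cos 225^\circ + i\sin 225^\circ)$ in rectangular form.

a = r cos θ = 46 * -sqrt(2)/2 = -23*sqrt(2)
b = r sin θ = 46 * -sqrt(2)/2 = -23*sqrt(2)
z = -23*sqrt(2) - 23*sqrt(2)i


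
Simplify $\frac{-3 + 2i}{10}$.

Divisor is real, so divide each part by 10:
= -3/10 + (1/5)i


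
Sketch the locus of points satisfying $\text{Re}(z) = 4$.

Re(z) = x where z = x + yi; the equation x = 4 is satisfied by all points with that x-coordinate
Locus: Vertical line x = 4


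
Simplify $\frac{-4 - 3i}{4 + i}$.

Multiply numerator and denominator by conjugate (4 - i):
= (-4 - 3i)(4 - i) / (4^2 + 1^2)
= (-19 - 8i) / 17
= -19/17 - (8/17)i


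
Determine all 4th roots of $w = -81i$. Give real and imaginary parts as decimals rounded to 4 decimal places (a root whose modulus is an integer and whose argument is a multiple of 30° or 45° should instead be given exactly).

|w| = 81, arg(w) = 270°
Root modulus = 81^(1/4) = 3
Root arguments: θ_k = (270° + 360°k)/4 for k = 0, 1, ..., 3
Compute each root as (root modulus)(cos θ_k + i sin θ_k) using full-precision intermediates, then round to 4 decimal places.
Roots: 1.1481 + 2.7716i, -2.7716 + 1.1481i, -1.1481 - 2.7716i, 2.7716 - 1.1481i


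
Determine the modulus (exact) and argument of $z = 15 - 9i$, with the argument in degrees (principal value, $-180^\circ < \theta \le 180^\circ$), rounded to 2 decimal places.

|z| = sqrt(15^2 + (-9)^2) = sqrt(306)
arg(z) = arctan(b/a) = arctan(-9/15) (quadrant-adjusted) = -30.96°


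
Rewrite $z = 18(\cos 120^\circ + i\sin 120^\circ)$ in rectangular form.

a = r cos θ = 18 * -1/2 = -9
b = r sin θ = 18 * sqrt(3)/2 = 9*sqrt(3)
z = -9 + 9*sqrt(3)i


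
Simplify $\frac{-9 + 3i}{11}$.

Divisor is real, so divide each part by 11:
= -9/11 + (3/11)i


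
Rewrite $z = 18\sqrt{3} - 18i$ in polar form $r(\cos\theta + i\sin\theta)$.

r = |z| = sqrt(a^2 + b^2) = sqrt((18*sqrt(3))^2 + (-18)^2) = sqrt(972 + 324) = sqrt(1296) = 36
θ = arctan(b/a) = arctan(-18/31.1769) (quadrant-adjusted) = 330°
z = 36(cos 330° + i sin 330°)


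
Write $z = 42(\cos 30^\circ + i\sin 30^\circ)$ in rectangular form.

a = r cos θ = 42 * sqrt(3)/2 = 21*sqrt(3)
b = r sin θ = 42 * 1/2 = 21
z = 21*sqrt(3) + 21i


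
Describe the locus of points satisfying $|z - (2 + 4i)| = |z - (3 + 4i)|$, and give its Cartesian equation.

|z - z1| = |z - z2| means z is equidistant from z1 and z2,
i.e. the perpendicular bisector of the segment from (2, 4) to (3, 4) (midpoint (5/2, 4)).
With z = x + yi, square both sides:
(x - 2)^2 + (y - 4)^2 = (x - 3)^2 + (y - 4)^2
The x^2 and y^2 terms cancel: 2x + 0y = 25 - 20 = 5
Simplify: x = 5/2
Locus: Perpendicular bisector of the segment from (2, 4) to (3, 4): the line x = 5/2


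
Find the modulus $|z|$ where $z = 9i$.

|z| = sqrt(a^2 + b^2) = sqrt(0^2 + 9^2) = sqrt(81) = 9


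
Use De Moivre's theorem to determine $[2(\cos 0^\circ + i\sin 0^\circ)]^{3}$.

By De Moivre: z^n = r^n(cos(nθ) + i sin(nθ))
= 2^3(cos(3*0°) + i sin(3*0°))
= 8(cos 0° + i sin 0°)
= 8


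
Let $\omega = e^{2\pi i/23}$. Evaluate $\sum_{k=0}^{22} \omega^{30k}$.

Let ζ = ω^30 = e^(2πi·30/23). Since 23 ∤ 30, ζ ≠ 1.
Sum = Σ_{k=0}^{22} ζ^k = (ζ^23 - 1)/(ζ - 1) = (ω^{30·23} - 1)/(ζ - 1) = (1 - 1)/(ζ - 1) = 0


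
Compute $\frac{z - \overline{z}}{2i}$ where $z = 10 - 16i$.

z - conjugate(z) = 2bi
(z - conjugate(z))/(2i) = 2bi/(2i) = b = -16


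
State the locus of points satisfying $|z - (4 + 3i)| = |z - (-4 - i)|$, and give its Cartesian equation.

|z - z1| = |z - z2| means z is equidistant from z1 and z2,
i.e. the perpendicular bisector of the segment from (4, 3) to (-4, -1) (midpoint (0, 1)).
With z = x + yi, square both sides:
(x - 4)^2 + (y - 3)^2 = (x - (-4))^2 + (y - (-1))^2
The x^2 and y^2 terms cancel: -16x + (-8)y = 17 - 25 = -8
Simplify: 2x + y = 1
Locus: Perpendicular bisector of the segment from (4, 3) to (-4, -1): the line 2x + y = 1


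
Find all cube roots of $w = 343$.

|w| = 343, arg(w) = 0°
Root modulus = 343^(1/3) = 7
Root arguments: θ_k = (0° + 360°k)/3 for k = 0, 1, ..., 2
Roots: 7, -7/2 + (7*sqrt(3)/2)i, -7/2 - (7*sqrt(3)/2)i


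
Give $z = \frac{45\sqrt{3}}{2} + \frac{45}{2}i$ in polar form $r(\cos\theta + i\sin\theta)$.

r = |z| = sqrt(a^2 + b^2) = sqrt((45*sqrt(3)/2)^2 + (45/2)^2) = sqrt(6075/4 + 2025/4) = sqrt(2025) = 45
θ = arctan(b/a) = arctan(22.5/38.9711) (quadrant-adjusted) = 30°
z = 45(cos 30° + i sin 30°)


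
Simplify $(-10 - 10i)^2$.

(a + bi)^2 = a^2 - b^2 + 2abi
= (-10)^2 - (-10)^2 + 2*(-10)*(-10)i
= 200i


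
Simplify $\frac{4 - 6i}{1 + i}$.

Multiply numerator and denominator by conjugate (1 - i):
= (4 - 6i)(1 - i) / (1^2 + 1^2)
= (-2 - 10i) / 2
= -1 - 5i


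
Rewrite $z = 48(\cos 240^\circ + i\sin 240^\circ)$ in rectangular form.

a = r cos θ = 48 * -1/2 = -24
b = r sin θ = 48 * -sqrt(3)/2 = -24*sqrt(3)
z = -24 - 24*sqrt(3)i


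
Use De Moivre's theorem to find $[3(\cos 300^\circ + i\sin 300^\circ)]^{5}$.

By De Moivre: z^n = r^n(cos(nθ) + i sin(nθ))
= 3^5(cos(5*300°) + i sin(5*300°))
= 243(cos 60° + i sin 60°)
= 243/2 + (243*sqrt(3)/2)i


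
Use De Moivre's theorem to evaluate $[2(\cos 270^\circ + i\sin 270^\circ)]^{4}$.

By De Moivre: z^n = r^n(cos(nθ) + i sin(nθ))
= 2^4(cos(4*270°) + i sin(4*270°))
= 16(cos 0° + i sin 0°)
= 16


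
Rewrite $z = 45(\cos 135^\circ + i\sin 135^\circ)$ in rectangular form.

a = r cos θ = 45 * -sqrt(2)/2 = -45*sqrt(2)/2
b = r sin θ = 45 * sqrt(2)/2 = 45*sqrt(2)/2
z = -45*sqrt(2)/2 + (45*sqrt(2)/2)i


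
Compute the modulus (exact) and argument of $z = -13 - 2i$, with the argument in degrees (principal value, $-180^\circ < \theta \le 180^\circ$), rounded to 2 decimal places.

|z| = sqrt((-13)^2 + (-2)^2) = sqrt(173)
arg(z) = arctan(b/a) = arctan(-2/-13) (quadrant-adjusted) = -171.25°


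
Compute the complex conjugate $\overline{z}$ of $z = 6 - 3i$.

If z = a + bi, then conjugate(z) = a - bi
conjugate(6 - 3i) = 6 + 3i


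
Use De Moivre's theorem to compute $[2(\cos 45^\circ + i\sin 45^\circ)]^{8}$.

By De Moivre: z^n = r^n(cos(nθ) + i sin(nθ))
= 2^8(cos(8*45°) + i sin(8*45°))
= 256(cos 0° + i sin 0°)
= 256


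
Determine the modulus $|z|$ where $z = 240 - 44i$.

|z| = sqrt(a^2 + b^2) = sqrt(240^2 + (-44)^2) = sqrt(59536) = 244


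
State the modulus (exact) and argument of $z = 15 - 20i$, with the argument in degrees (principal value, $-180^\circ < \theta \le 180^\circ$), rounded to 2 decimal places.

|z| = sqrt(15^2 + (-20)^2) = 25
arg(z) = arctan(b/a) = arctan(-20/15) (quadrant-adjusted) = -53.13°


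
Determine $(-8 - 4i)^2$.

(a + bi)^2 = a^2 - b^2 + 2abi
= (-8)^2 - (-4)^2 + 2*(-8)*(-4)i
= 48 + 64i


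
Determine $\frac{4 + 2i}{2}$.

Divisor is real, so divide each part by 2:
= 2 + i


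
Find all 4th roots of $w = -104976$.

|w| = 104976, arg(w) = 180°
Root modulus = 104976^(1/4) = 18
Root arguments: θ_k = (180° + 360°k)/4 for k = 0, 1, ..., 3
Roots: 9*sqrt(2) + 9*sqrt(2)i, -9*sqrt(2) + 9*sqrt(2)i, -9*sqrt(2) - 9*sqrt(2)i, 9*sqrt(2) - 9*sqrt(2)i


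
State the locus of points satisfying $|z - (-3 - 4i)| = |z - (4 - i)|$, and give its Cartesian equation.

|z - z1| = |z - z2| means z is equidistant from z1 and z2,
i.e. the perpendicular bisector of the segment from (-3, -4) to (4, -1) (midpoint (1/2, -5/2)).
With z = x + yi, square both sides:
(x - (-3))^2 + (y - (-4))^2 = (x - 4)^2 + (y - (-1))^2
The x^2 and y^2 terms cancel: 14x + 6y = 17 - 25 = -8
Simplify: 7x + 3y = -4
Locus: Perpendicular bisector of the segment from (-3, -4) to (4, -1): the line 7x + 3y = -4


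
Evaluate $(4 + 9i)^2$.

(a + bi)^2 = a^2 - b^2 + 2abi
= 4^2 - 9^2 + 2*4*9i
= -65 + 72i


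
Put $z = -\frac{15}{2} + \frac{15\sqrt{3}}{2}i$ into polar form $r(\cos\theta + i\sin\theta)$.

r = |z| = sqrt(a^2 + b^2) = sqrt((-15/2)^2 + (15*sqrt(3)/2)^2) = sqrt(225/4 + 675/4) = sqrt(225) = 15
θ = arctan(b/a) = arctan(12.9904/-7.5) (quadrant-adjusted) = 120°
z = 15(cos 120° + i sin 120°)


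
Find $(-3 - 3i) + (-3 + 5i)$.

(-3 + (-3)) + (-3 + 5)i = -6 + 2i


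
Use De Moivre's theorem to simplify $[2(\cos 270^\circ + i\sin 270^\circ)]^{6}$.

By De Moivre: z^n = r^n(cos(nθ) + i sin(nθ))
= 2^6(cos(6*270°) + i sin(6*270°))
= 64(cos 180° + i sin 180°)
= -64


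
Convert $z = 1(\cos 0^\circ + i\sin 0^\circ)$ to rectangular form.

a = r cos θ = 1 * 1 = 1
b = r sin θ = 1 * 0 = 0
z = 1


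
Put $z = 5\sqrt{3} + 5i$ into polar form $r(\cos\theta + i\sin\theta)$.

r = |z| = sqrt(a^2 + b^2) = sqrt((5*sqrt(3))^2 + (5)^2) = sqrt(75 + 25) = sqrt(100) = 10
θ = arctan(b/a) = arctan(5/8.6603) (quadrant-adjusted) = 30°
z = 10(cos 30° + i sin 30°)


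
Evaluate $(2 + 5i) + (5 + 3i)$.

(2 + 5) + (5 + 3)i = 7 + 8i


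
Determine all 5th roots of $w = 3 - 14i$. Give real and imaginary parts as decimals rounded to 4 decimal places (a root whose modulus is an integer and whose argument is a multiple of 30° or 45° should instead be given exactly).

|w| = sqrt(205) ≈ 14.317821, arg(w) ≈ 282.094757°
Root modulus = sqrt(205)^(1/5) ≈ 1.702846
Root arguments: θ_k = (arg(w) + 360°k)/5 for k = 0, 1, ..., 4
Compute each root as (root modulus)(cos θ_k + i sin θ_k) using full-precision intermediates, then round to 4 decimal places.
Roots: 0.9419 + 1.4186i, -1.0582 + 1.3342i, -1.5959 - 0.5941i, 0.0719 - 1.7013i, 1.6403 - 0.4574i


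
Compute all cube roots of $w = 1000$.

|w| = 1000, arg(w) = 0°
Root modulus = 1000^(1/3) = 10
Root arguments: θ_k = (0° + 360°k)/3 for k = 0, 1, ..., 2
Roots: 10, -5 + 5*sqrt(3)i, -5 - 5*sqrt(3)i


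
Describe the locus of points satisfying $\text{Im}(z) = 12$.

Im(z) = y where z = x + yi; the equation y = 12 is satisfied by all points with that y-coordinate
Locus: Horizontal line y = 12


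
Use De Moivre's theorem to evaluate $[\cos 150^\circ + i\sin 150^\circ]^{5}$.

By De Moivre: z^n = r^n(cos(nθ) + i sin(nθ))
= 1^5(cos(5*150°) + i sin(5*150°))
= 1(cos 30° + i sin 30°)
= sqrt(3)/2 + (1/2)i


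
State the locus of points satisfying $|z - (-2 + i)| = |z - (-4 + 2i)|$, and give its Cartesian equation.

|z - z1| = |z - z2| means z is equidistant from z1 and z2,
i.e. the perpendicular bisector of the segment from (-2, 1) to (-4, 2) (midpoint (-3, 3/2)).
With z = x + yi, square both sides:
(x - (-2))^2 + (y - 1)^2 = (x - (-4))^2 + (y - 2)^2
The x^2 and y^2 terms cancel: -4x + 2y = 20 - 5 = 15
Simplify: 4x - 2y = -15
Locus: Perpendicular bisector of the segment from (-2, 1) to (-4, 2): the line 4x - 2y = -15


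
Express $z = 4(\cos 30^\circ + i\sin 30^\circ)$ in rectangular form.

a = r cos θ = 4 * sqrt(3)/2 = 2*sqrt(3)
b = r sin θ = 4 * 1/2 = 2
z = 2*sqrt(3) + 2i


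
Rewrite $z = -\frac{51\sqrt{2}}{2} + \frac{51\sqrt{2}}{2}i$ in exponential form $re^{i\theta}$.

r = |z| = sqrt((-51*sqrt(2)/2)^2 + (51*sqrt(2)/2)^2) = sqrt(2601/2 + 2601/2) = sqrt(2601) = 51
θ = arctan(b/a) = arctan(36.0624/-36.0624) (quadrant-adjusted) = 135° = 3π/4
z = 51e^(i*3π/4)


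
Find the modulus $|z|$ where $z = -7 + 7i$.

|z| = sqrt(a^2 + b^2) = sqrt((-7)^2 + 7^2) = sqrt(98) = sqrt(98)


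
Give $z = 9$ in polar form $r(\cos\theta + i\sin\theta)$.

r = |z| = sqrt(a^2 + b^2) = sqrt((9)^2 + (0)^2) = sqrt(81 + 0) = sqrt(81) = 9
b = 0 and a > 0, so z lies on the positive real axis: θ = 0°
z = 9(cos 0° + i sin 0°)


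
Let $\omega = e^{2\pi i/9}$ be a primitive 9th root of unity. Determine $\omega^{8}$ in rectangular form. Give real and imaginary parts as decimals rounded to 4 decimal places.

ω^8 = e^(2πi·8/9) = e^(i·16π/9)
= cos(16π/9) + i sin(16π/9)
= 0.7660 - 0.6428i


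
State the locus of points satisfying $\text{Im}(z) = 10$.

Im(z) = y where z = x + yi; the equation y = 10 is satisfied by all points with that y-coordinate
Locus: Horizontal line y = 10


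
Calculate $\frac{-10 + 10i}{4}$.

Divisor is real, so divide each part by 4:
= -5/2 + (5/2)i


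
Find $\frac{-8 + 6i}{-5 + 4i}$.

Multiply numerator and denominator by conjugate (-5 - 4i):
= (-8 + 6i)(-5 - 4i) / ((-5)^2 + 4^2)
= (64 + 2i) / 41
= 64/41 + (2/41)i


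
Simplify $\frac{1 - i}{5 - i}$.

Multiply numerator and denominator by conjugate (5 + i):
= (1 - i)(5 + i) / (5^2 + (-1)^2)
= (6 - 4i) / 26
Divide through by 2: (3 - 2i) / 13
= 3/13 - (2/13)i


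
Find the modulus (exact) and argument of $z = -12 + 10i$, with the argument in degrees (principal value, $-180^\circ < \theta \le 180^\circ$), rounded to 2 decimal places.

|z| = sqrt((-12)^2 + 10^2) = sqrt(244)
arg(z) = arctan(b/a) = arctan(10/-12) (quadrant-adjusted) = 140.19°


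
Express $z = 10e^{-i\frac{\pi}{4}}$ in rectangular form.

a = r cos θ = 10 * sqrt(2)/2 = 5*sqrt(2)
b = r sin θ = 10 * -sqrt(2)/2 = -5*sqrt(2)
z = 5*sqrt(2) - 5*sqrt(2)i


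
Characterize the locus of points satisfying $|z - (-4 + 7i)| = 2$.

|z - z0| = r describes a circle centered at z0 with radius r
Here z0 = -4 + 7i and r = 2
Locus: Circle centered at (-4, 7) with radius 2


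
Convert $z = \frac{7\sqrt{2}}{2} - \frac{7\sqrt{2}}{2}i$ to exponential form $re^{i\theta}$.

r = |z| = sqrt((7*sqrt(2)/2)^2 + (-7*sqrt(2)/2)^2) = sqrt(49/2 + 49/2) = sqrt(49) = 7
θ = arctan(b/a) = arctan(-4.9497/4.9497) (quadrant-adjusted) = -45° = -π/4
z = 7e^(-i*π/4)


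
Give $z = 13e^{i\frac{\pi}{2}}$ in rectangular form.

a = r cos θ = 13 * 0 = 0
b = r sin θ = 13 * 1 = 13
z = 13i


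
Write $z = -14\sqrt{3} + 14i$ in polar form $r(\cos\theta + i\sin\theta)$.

r = |z| = sqrt(a^2 + b^2) = sqrt((-14*sqrt(3))^2 + (14)^2) = sqrt(588 + 196) = sqrt(784) = 28
θ = arctan(b/a) = arctan(14/-24.2487) (quadrant-adjusted) = 150°
z = 28(cos 150° + i sin 150°)


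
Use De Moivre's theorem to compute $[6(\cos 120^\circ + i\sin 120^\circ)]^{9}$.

By De Moivre: z^n = r^n(cos(nθ) + i sin(nθ))
= 6^9(cos(9*120°) + i sin(9*120°))
= 10077696(cos 0° + i sin 0°)
= 10077696


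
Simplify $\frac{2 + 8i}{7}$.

Divisor is real, so divide each part by 7:
= 2/7 + (8/7)i


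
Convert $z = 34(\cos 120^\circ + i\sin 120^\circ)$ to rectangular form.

a = r cos θ = 34 * -1/2 = -17
b = r sin θ = 34 * sqrt(3)/2 = 17*sqrt(3)
z = -17 + 17*sqrt(3)i


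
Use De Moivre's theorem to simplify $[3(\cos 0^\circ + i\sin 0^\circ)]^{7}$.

By De Moivre: z^n = r^n(cos(nθ) + i sin(nθ))
= 3^7(cos(7*0°) + i sin(7*0°))
= 2187(cos 0° + i sin 0°)
= 2187


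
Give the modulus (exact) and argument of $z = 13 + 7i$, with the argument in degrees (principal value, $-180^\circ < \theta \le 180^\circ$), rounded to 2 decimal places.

|z| = sqrt(13^2 + 7^2) = sqrt(218)
arg(z) = arctan(b/a) = arctan(7/13) (quadrant-adjusted) = 28.30°


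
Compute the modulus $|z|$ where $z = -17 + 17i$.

|z| = sqrt(a^2 + b^2) = sqrt((-17)^2 + 17^2) = sqrt(578) = sqrt(578)


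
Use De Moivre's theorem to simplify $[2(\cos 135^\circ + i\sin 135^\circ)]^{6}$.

By De Moivre: z^n = r^n(cos(nθ) + i sin(nθ))
= 2^6(cos(6*135°) + i sin(6*135°))
= 64(cos 90° + i sin 90°)
= 64i


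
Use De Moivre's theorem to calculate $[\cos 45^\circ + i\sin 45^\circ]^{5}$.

By De Moivre: z^n = r^n(cos(nθ) + i sin(nθ))
= 1^5(cos(5*45°) + i sin(5*45°))
= 1(cos 225° + i sin 225°)
= -sqrt(2)/2 - (sqrt(2)/2)i


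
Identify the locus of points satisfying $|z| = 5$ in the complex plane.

|z| = 5 means sqrt(x^2 + y^2) = 5
This is a circle of radius 5 centered at the origin


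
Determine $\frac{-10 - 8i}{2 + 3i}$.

Multiply numerator and denominator by conjugate (2 - 3i):
= (-10 - 8i)(2 - 3i) / (2^2 + 3^2)
= (-44 + 14i) / 13
= -44/13 + (14/13)i


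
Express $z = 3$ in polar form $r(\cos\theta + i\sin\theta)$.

r = |z| = sqrt(a^2 + b^2) = sqrt((3)^2 + (0)^2) = sqrt(9 + 0) = sqrt(9) = 3
b = 0 and a > 0, so z lies on the positive real axis: θ = 0°
z = 3(cos 0° + i sin 0°)


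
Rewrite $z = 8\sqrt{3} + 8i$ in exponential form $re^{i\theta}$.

r = |z| = sqrt((8*sqrt(3))^2 + (8)^2) = sqrt(192 + 64) = sqrt(256) = 16
θ = arctan(b/a) = arctan(8/13.8564) (quadrant-adjusted) = 30° = π/6
z = 16e^(i*π/6)


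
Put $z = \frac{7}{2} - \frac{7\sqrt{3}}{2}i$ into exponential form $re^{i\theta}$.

r = |z| = sqrt((7/2)^2 + (-7*sqrt(3)/2)^2) = sqrt(49/4 + 147/4) = sqrt(49) = 7
θ = arctan(b/a) = arctan(-6.0622/3.5) (quadrant-adjusted) = -60° = -π/3
z = 7e^(-i*π/3)


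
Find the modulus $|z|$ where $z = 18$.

|z| = sqrt(a^2 + b^2) = sqrt(18^2 + 0^2) = sqrt(324) = 18


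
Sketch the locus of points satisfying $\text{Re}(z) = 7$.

Re(z) = x where z = x + yi; the equation x = 7 is satisfied by all points with that x-coordinate
Locus: Vertical line x = 7


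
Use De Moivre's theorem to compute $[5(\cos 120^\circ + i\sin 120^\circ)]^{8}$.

By De Moivre: z^n = r^n(cos(nθ) + i sin(nθ))
= 5^8(cos(8*120°) + i sin(8*120°))
= 390625(cos 240° + i sin 240°)
= -390625/2 - (390625*sqrt(3)/2)i


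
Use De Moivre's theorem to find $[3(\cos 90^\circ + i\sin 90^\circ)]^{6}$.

By De Moivre: z^n = r^n(cos(nθ) + i sin(nθ))
= 3^6(cos(6*90°) + i sin(6*90°))
= 729(cos 180° + i sin 180°)
= -729


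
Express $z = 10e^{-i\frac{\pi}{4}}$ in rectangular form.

a = r cos θ = 10 * sqrt(2)/2 = 5*sqrt(2)
b = r sin θ = 10 * -sqrt(2)/2 = -5*sqrt(2)
z = 5*sqrt(2) - 5*sqrt(2)i


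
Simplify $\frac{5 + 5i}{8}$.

Divisor is real, so divide each part by 8:
= 5/8 + (5/8)i


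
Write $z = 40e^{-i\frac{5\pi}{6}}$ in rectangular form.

a = r cos θ = 40 * -sqrt(3)/2 = -20*sqrt(3)
b = r sin θ = 40 * -1/2 = -20
z = -20*sqrt(3) - 20i


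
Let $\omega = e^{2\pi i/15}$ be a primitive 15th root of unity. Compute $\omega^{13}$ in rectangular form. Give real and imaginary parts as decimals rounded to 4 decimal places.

ω^13 = e^(2πi·13/15) = e^(i·26π/15)
= cos(26π/15) + i sin(26π/15)
= 0.6691 - 0.7431i


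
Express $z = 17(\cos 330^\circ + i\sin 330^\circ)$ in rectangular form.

a = r cos θ = 17 * sqrt(3)/2 = 17*sqrt(3)/2
b = r sin θ = 17 * -1/2 = -17/2
z = 17*sqrt(3)/2 - (17/2)i


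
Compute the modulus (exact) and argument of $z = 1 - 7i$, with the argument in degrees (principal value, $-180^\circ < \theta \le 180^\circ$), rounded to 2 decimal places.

|z| = sqrt(1^2 + (-7)^2) = sqrt(50)
arg(z) = arctan(b/a) = arctan(-7/1) (quadrant-adjusted) = -81.87°


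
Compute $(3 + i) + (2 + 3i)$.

(3 + 2) + (1 + 3)i = 5 + 4i


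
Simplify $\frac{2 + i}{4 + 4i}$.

Multiply numerator and denominator by conjugate (4 - 4i):
= (2 + i)(4 - 4i) / (4^2 + 4^2)
= (12 - 4i) / 32
Divide through by 4: (3 - i) / 8
= 3/8 - (1/8)i


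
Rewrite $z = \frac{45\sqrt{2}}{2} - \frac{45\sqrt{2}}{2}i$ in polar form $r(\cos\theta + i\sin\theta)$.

r = |z| = sqrt(a^2 + b^2) = sqrt((45*sqrt(2)/2)^2 + (-45*sqrt(2)/2)^2) = sqrt(2025/2 + 2025/2) = sqrt(2025) = 45
θ = arctan(b/a) = arctan(-31.8198/31.8198) (quadrant-adjusted) = 315°
z = 45(cos 315° + i sin 315°)


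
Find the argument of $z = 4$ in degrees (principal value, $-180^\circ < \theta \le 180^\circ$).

b = 0 and a > 0, so z lies on the positive real axis: θ = 0°
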